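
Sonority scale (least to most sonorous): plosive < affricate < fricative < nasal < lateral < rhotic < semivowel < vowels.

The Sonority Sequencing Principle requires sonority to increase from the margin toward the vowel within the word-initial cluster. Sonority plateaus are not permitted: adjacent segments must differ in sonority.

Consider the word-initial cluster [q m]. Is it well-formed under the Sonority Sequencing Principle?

yes

/q/: plosive = 1.
/m/: nasal = 4.
The profile 1-4 strictly rises, so the word-initial cluster satisfies the SSP.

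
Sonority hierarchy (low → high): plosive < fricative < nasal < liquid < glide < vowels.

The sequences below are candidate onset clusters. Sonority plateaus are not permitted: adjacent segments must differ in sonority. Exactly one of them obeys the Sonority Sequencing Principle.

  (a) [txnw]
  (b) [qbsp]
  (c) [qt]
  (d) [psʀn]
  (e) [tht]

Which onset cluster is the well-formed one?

a

(a) 1-2-3-5 → obeys
(b) 1-1-2-1 → violates
(c) 1-1 → violates
(d) 1-2-4-3 → violates
(e) 1-2-1 → violates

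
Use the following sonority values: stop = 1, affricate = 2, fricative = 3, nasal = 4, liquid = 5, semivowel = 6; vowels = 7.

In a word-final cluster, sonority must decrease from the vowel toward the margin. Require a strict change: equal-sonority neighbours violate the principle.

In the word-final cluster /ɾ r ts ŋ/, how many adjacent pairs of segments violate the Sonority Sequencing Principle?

2

/ɾ/ is a liquid (sonority 5).
/r/ is a liquid (sonority 5).
/ts/ is an affricate (sonority 2).
/ŋ/ is a nasal (sonority 4).
/ɾ/→/r/: 5→5 (plateau) — violation.
/r/→/ts/: 5→2 (falls) — ok.
/ts/→/ŋ/: 2→4 (does not fall) — violation.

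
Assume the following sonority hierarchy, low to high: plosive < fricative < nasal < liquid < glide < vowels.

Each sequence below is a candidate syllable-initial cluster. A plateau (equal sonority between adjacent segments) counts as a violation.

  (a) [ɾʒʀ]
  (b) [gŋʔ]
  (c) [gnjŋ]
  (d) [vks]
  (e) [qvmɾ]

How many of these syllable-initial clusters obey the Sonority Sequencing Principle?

(a) [ɾʒʀ]: profile 4-2-4 — violates.
(b) [gŋʔ]: profile 1-3-1 — violates.
(c) [gnjŋ]: profile 1-3-5-3 — violates.
(d) [vks]: profile 2-1-2 — violates.
(e) [qvmɾ]: profile 1-2-3-4 — obeys.

1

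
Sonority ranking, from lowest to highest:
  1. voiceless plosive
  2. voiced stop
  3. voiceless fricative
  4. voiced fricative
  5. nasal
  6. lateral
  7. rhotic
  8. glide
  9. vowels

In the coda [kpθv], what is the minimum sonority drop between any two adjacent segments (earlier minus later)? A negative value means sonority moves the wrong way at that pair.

-2

/k/ — voiceless plosive, sonority 1.
/p/ — voiceless plosive, sonority 1.
/θ/ — voiceless fricative, sonority 3.
/v/ — voiced fricative, sonority 4.
/k/→/p/: change +0.
/p/→/θ/: change -2.
/θ/→/v/: change -1.
Minimum = -2.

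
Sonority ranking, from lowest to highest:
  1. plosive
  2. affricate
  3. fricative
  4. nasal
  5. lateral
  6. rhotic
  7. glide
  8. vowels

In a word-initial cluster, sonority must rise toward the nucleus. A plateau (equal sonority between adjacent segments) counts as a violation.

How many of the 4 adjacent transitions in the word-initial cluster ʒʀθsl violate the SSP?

2

/ʒ/ — fricative, sonority 3.
/ʀ/ — rhotic, sonority 6.
/θ/ — fricative, sonority 3.
/s/ — fricative, sonority 3.
/l/ — lateral, sonority 5.
/ʒ/→/ʀ/: 3→6 (rises) — ok.
/ʀ/→/θ/: 6→3 (does not rise) — violation.
/θ/→/s/: 3→3 (plateau) — violation.
/s/→/l/: 3→5 (rises) — ok.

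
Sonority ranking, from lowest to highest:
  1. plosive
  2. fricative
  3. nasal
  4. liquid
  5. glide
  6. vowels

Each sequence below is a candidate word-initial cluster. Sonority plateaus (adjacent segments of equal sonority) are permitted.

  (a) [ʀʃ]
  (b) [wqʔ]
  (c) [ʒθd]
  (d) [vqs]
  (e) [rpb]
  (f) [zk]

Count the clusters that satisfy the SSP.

0

(a) [ʀʃ]: profile 4-2 — violates.
(b) [wqʔ]: profile 5-1-1 — violates.
(c) [ʒθd]: profile 2-2-1 — violates.
(d) [vqs]: profile 2-1-2 — violates.
(e) [rpb]: profile 4-1-1 — violates.
(f) [zk]: profile 2-1 — violates.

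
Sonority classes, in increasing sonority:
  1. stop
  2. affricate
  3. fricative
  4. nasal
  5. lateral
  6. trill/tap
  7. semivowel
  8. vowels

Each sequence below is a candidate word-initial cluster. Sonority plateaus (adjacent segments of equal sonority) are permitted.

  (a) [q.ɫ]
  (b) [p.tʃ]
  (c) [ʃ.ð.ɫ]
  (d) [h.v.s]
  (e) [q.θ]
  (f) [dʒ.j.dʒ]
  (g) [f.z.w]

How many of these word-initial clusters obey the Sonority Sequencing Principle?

(a) sonority 1-5: well-formed.
(b) sonority 1-2: well-formed.
(c) sonority 3-3-5: well-formed.
(d) sonority 3-3-3: well-formed.
(e) sonority 1-3: well-formed.
(f) sonority 2-7-2: ill-formed.
(g) sonority 3-3-7: well-formed.

6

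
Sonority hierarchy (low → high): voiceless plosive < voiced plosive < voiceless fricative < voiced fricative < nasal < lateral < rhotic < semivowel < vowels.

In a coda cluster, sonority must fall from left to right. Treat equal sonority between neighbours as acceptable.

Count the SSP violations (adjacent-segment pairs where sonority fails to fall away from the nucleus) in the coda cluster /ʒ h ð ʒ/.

/ʒ/: voiced fricative = 4.
/h/: voiceless fricative = 3.
/ð/: voiced fricative = 4.
/ʒ/: voiced fricative = 4.
/ʒ/→/h/: 4→3 (falls) — ok.
/h/→/ð/: 3→4 (does not fall) — violation.
/ð/→/ʒ/: 4→4 (plateau, allowed) — ok.

1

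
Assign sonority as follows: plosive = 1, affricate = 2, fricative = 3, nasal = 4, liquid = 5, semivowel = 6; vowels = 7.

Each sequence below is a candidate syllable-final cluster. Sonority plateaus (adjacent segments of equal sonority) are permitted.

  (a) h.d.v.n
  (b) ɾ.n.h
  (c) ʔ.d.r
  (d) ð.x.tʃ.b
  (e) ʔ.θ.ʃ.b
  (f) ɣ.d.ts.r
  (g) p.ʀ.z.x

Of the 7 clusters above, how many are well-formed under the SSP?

(a) h.d.v.n: profile 3-1-3-4 — violates.
(b) ɾ.n.h: profile 5-4-3 — obeys.
(c) ʔ.d.r: profile 1-1-5 — violates.
(d) ð.x.tʃ.b: profile 3-3-2-1 — obeys.
(e) ʔ.θ.ʃ.b: profile 1-3-3-1 — violates.
(f) ɣ.d.ts.r: profile 3-1-2-5 — violates.
(g) p.ʀ.z.x: profile 1-5-3-3 — violates.

2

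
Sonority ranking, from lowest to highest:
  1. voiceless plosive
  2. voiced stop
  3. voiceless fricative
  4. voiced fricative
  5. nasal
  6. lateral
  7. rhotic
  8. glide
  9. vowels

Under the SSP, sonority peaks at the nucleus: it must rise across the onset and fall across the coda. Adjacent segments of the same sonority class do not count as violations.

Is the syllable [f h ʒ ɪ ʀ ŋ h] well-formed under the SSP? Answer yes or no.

Onset: /f/ is a voiceless fricative (sonority 3), /h/ is a voiceless fricative (sonority 3), /ʒ/ is a voiced fricative (sonority 4); then the nucleus /ɪ/ (sonority 9).
Onset profile 3-3-4-9 — rises to the nucleus.
Coda: /ʀ/ is a rhotic (sonority 7), /ŋ/ is a nasal (sonority 5), /h/ is a voiceless fricative (sonority 3).
Coda profile 9-7-5-3 — falls from the nucleus.

yes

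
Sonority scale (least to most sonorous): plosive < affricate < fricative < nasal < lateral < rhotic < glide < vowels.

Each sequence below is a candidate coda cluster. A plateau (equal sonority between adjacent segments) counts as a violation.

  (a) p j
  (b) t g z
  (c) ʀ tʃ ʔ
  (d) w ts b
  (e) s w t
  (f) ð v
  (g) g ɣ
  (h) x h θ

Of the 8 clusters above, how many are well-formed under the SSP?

2

(a) sonority 1-7: ill-formed.
(b) sonority 1-1-3: ill-formed.
(c) sonority 6-2-1: well-formed.
(d) sonority 7-2-1: well-formed.
(e) sonority 3-7-1: ill-formed.
(f) sonority 3-3: ill-formed.
(g) sonority 1-3: ill-formed.
(h) sonority 3-3-3: ill-formed.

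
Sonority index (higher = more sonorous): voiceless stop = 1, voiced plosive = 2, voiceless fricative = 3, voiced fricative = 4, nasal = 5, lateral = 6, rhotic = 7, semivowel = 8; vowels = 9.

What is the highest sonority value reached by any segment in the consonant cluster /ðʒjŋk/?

/ð/ — voiced fricative, sonority 4.
/ʒ/ — voiced fricative, sonority 4.
/j/ — semivowel, sonority 8.
/ŋ/ — nasal, sonority 5.
/k/ — voiceless stop, sonority 1.
The maximum is 8.

8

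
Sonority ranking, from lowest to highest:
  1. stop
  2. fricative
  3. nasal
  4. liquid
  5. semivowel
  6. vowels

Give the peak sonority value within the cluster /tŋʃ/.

/t/ is a stop (sonority 1).
/ŋ/ is a nasal (sonority 3).
/ʃ/ is a fricative (sonority 2).
The maximum is 3.

3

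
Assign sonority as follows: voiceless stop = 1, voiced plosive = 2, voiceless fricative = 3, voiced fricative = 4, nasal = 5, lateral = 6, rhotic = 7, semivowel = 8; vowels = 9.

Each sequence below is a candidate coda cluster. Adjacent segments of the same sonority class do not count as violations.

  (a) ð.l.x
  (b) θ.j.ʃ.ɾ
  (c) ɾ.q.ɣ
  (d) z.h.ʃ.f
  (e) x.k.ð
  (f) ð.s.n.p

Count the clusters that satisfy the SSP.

(a) sonority 4-6-3: ill-formed.
(b) sonority 3-8-3-7: ill-formed.
(c) sonority 7-1-4: ill-formed.
(d) sonority 4-3-3-3: well-formed.
(e) sonority 3-1-4: ill-formed.
(f) sonority 4-3-5-1: ill-formed.

1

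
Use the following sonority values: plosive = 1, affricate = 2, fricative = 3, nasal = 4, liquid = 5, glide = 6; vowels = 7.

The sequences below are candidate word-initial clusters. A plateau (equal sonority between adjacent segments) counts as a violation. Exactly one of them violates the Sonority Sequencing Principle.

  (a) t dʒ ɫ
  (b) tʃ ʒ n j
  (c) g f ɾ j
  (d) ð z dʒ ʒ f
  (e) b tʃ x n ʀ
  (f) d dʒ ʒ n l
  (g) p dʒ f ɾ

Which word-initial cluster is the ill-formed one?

(a) 1-2-5 → obeys
(b) 2-3-4-6 → obeys
(c) 1-3-5-6 → obeys
(d) 3-3-2-3-3 → violates
(e) 1-2-3-4-5 → obeys
(f) 1-2-3-4-5 → obeys
(g) 1-2-3-5 → obeys

d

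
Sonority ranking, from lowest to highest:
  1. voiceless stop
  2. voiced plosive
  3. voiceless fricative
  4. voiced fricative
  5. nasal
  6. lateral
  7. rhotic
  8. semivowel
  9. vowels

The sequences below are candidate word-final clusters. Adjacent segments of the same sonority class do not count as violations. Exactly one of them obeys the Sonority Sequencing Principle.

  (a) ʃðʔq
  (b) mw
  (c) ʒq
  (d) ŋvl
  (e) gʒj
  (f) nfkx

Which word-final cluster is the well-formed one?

c

(a) ʃðʔq: profile 3-4-1-1 — violates.
(b) mw: profile 5-8 — violates.
(c) ʒq: profile 4-1 — obeys.
(d) ŋvl: profile 5-4-6 — violates.
(e) gʒj: profile 2-4-8 — violates.
(f) nfkx: profile 5-3-1-3 — violates.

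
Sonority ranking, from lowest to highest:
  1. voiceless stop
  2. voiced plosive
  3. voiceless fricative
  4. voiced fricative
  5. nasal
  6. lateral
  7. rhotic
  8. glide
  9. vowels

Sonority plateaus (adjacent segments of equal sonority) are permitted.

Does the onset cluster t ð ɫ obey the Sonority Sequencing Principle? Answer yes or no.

/t/ is a voiceless stop (sonority 1).
/ð/ is a voiced fricative (sonority 4).
/ɫ/ is a lateral (sonority 6).
The profile 1-4-6 strictly rises, so the onset cluster satisfies the SSP.

yes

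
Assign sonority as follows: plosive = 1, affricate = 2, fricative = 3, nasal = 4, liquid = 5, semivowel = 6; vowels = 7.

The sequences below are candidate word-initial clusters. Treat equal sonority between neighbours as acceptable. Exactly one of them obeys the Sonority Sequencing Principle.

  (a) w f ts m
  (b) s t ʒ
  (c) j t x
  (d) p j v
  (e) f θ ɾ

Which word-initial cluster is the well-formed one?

e

(a) 6-3-2-4 → violates
(b) 3-1-3 → violates
(c) 6-1-3 → violates
(d) 1-6-3 → violates
(e) 3-3-5 → obeys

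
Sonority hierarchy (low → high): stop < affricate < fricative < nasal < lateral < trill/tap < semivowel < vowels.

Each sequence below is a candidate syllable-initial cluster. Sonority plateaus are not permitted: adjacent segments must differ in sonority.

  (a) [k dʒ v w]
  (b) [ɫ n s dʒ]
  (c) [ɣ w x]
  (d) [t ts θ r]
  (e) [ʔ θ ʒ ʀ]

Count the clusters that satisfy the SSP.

2

(a) sonority 1-2-3-7: well-formed.
(b) sonority 5-4-3-2: ill-formed.
(c) sonority 3-7-3: ill-formed.
(d) sonority 1-2-3-6: well-formed.
(e) sonority 1-3-3-6: ill-formed.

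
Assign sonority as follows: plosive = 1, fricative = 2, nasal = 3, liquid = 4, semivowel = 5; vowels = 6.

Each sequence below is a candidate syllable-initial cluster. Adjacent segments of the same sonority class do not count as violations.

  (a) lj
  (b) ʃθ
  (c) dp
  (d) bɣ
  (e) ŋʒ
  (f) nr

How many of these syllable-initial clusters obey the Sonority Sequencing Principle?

5

(a) lj: profile 4-5 — obeys.
(b) ʃθ: profile 2-2 — obeys.
(c) dp: profile 1-1 — obeys.
(d) bɣ: profile 1-2 — obeys.
(e) ŋʒ: profile 3-2 — violates.
(f) nr: profile 3-4 — obeys.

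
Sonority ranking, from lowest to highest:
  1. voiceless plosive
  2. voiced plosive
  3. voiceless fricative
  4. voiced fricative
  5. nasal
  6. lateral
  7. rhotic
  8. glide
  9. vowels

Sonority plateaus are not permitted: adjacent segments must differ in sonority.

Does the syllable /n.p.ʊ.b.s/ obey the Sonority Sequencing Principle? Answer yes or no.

no

Onset: /n/ is a nasal (sonority 5), /p/ is a voiceless plosive (sonority 1); then the nucleus /ʊ/ (sonority 9).
Onset profile 5-1-9 — does not strictly rise throughout.
Coda: /b/ is a voiced plosive (sonority 2), /s/ is a voiceless fricative (sonority 3).
Coda profile 9-2-3 — does not strictly fall throughout.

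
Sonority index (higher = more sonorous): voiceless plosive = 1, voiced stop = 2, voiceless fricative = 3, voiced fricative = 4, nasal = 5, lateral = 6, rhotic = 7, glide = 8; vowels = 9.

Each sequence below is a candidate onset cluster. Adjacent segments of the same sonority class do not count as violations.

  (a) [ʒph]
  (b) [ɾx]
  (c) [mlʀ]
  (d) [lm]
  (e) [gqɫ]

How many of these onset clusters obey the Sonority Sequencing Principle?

(a) [ʒph]: profile 4-1-3 — violates.
(b) [ɾx]: profile 7-3 — violates.
(c) [mlʀ]: profile 5-6-7 — obeys.
(d) [lm]: profile 6-5 — violates.
(e) [gqɫ]: profile 2-1-6 — violates.

1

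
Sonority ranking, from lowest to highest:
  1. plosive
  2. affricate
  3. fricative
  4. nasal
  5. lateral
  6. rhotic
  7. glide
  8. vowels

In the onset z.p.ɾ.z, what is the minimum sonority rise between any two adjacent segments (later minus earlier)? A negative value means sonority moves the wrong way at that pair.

-3

/z/ is a fricative (sonority 3).
/p/ is a plosive (sonority 1).
/ɾ/ is a rhotic (sonority 6).
/z/ is a fricative (sonority 3).
/z/→/p/: change -2.
/p/→/ɾ/: change +5.
/ɾ/→/z/: change -3.
Minimum = -3.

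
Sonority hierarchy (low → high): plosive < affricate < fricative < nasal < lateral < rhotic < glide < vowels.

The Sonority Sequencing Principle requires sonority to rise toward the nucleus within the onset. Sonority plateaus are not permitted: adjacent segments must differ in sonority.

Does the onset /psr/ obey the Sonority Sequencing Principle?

yes

/p/: plosive = 1.
/s/: fricative = 3.
/r/: rhotic = 6.
The profile 1-3-6 strictly rises, so the onset satisfies the SSP.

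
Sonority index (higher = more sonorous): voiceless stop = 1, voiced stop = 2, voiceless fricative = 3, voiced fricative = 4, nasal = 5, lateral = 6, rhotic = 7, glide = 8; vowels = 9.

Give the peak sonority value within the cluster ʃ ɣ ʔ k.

/ʃ/ — voiceless fricative, sonority 3.
/ɣ/ — voiced fricative, sonority 4.
/ʔ/ — voiceless stop, sonority 1.
/k/ — voiceless stop, sonority 1.
The maximum is 4.

4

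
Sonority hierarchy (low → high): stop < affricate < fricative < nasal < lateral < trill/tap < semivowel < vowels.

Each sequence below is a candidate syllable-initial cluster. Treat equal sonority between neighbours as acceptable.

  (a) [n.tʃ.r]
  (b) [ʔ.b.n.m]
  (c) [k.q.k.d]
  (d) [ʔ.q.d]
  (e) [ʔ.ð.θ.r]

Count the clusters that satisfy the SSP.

(a) [n.tʃ.r]: profile 4-2-6 — violates.
(b) [ʔ.b.n.m]: profile 1-1-4-4 — obeys.
(c) [k.q.k.d]: profile 1-1-1-1 — obeys.
(d) [ʔ.q.d]: profile 1-1-1 — obeys.
(e) [ʔ.ð.θ.r]: profile 1-3-3-6 — obeys.

4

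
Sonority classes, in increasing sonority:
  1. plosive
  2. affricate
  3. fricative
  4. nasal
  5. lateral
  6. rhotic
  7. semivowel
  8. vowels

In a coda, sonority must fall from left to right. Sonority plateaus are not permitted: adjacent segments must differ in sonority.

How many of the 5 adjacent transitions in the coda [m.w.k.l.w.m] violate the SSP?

/m/ — nasal, sonority 4.
/w/ — semivowel, sonority 7.
/k/ — plosive, sonority 1.
/l/ — lateral, sonority 5.
/w/ — semivowel, sonority 7.
/m/ — nasal, sonority 4.
/m/→/w/: 4→7 (does not fall) — violation.
/w/→/k/: 7→1 (falls) — ok.
/k/→/l/: 1→5 (does not fall) — violation.
/l/→/w/: 5→7 (does not fall) — violation.
/w/→/m/: 7→4 (falls) — ok.

3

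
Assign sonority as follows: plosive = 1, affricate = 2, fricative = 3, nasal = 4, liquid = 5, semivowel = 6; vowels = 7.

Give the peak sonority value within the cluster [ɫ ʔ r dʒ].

5

/ɫ/ is a liquid (sonority 5).
/ʔ/ is a plosive (sonority 1).
/r/ is a liquid (sonority 5).
/dʒ/ is an affricate (sonority 2).
The maximum is 5.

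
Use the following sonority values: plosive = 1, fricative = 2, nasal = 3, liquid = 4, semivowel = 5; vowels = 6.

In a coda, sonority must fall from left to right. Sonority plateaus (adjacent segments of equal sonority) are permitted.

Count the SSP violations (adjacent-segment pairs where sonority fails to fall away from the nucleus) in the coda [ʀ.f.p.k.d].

0

/ʀ/ is a liquid (sonority 4).
/f/ is a fricative (sonority 2).
/p/ is a plosive (sonority 1).
/k/ is a plosive (sonority 1).
/d/ is a plosive (sonority 1).
/ʀ/→/f/: 4→2 (falls) — ok.
/f/→/p/: 2→1 (falls) — ok.
/p/→/k/: 1→1 (plateau, allowed) — ok.
/k/→/d/: 1→1 (plateau, allowed) — ok.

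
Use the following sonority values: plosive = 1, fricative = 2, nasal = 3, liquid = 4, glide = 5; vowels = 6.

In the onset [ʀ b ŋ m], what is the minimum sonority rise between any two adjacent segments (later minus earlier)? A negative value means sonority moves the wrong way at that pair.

-3

/ʀ/ is a liquid (sonority 4).
/b/ is a plosive (sonority 1).
/ŋ/ is a nasal (sonority 3).
/m/ is a nasal (sonority 3).
/ʀ/→/b/: change -3.
/b/→/ŋ/: change +2.
/ŋ/→/m/: change +0.
Minimum = -3.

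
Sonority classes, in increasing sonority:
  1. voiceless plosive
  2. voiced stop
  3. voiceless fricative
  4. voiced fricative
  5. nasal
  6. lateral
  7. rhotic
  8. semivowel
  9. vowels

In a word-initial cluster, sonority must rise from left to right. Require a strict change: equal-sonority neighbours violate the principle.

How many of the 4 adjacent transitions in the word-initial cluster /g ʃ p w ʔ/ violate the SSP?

/g/: voiced stop = 2.
/ʃ/: voiceless fricative = 3.
/p/: voiceless plosive = 1.
/w/: semivowel = 8.
/ʔ/: voiceless plosive = 1.
/g/→/ʃ/: 2→3 (rises) — ok.
/ʃ/→/p/: 3→1 (does not rise) — violation.
/p/→/w/: 1→8 (rises) — ok.
/w/→/ʔ/: 8→1 (does not rise) — violation.

2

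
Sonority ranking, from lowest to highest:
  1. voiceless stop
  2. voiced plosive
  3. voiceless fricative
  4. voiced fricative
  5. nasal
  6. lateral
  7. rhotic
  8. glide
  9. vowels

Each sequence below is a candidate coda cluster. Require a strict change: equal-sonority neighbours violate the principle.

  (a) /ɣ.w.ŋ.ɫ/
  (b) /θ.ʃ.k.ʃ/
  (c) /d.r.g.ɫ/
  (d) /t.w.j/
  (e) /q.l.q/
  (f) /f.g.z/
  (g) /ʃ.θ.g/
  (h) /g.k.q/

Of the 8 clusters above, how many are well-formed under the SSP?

(a) 4-8-5-6 → violates
(b) 3-3-1-3 → violates
(c) 2-7-2-6 → violates
(d) 1-8-8 → violates
(e) 1-6-1 → violates
(f) 3-2-4 → violates
(g) 3-3-2 → violates
(h) 2-1-1 → violates

0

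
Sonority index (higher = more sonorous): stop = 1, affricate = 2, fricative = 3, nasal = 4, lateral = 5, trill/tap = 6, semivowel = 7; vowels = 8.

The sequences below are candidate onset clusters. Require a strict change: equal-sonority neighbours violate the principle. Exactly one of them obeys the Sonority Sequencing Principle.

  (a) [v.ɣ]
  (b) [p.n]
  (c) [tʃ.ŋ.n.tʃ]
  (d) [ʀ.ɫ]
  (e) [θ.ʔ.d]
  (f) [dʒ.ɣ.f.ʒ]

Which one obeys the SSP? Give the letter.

(a) sonority 3-3: ill-formed.
(b) sonority 1-4: well-formed.
(c) sonority 2-4-4-2: ill-formed.
(d) sonority 6-5: ill-formed.
(e) sonority 3-1-1: ill-formed.
(f) sonority 2-3-3-3: ill-formed.

b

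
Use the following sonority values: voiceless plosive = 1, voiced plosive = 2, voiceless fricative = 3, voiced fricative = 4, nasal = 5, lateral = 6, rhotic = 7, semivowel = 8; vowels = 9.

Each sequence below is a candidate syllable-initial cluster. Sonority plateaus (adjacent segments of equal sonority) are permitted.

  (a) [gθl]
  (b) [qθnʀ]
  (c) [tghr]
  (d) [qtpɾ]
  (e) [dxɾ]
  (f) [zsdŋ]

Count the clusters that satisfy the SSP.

5

(a) sonority 2-3-6: well-formed.
(b) sonority 1-3-5-7: well-formed.
(c) sonority 1-2-3-7: well-formed.
(d) sonority 1-1-1-7: well-formed.
(e) sonority 2-3-7: well-formed.
(f) sonority 4-3-2-5: ill-formed.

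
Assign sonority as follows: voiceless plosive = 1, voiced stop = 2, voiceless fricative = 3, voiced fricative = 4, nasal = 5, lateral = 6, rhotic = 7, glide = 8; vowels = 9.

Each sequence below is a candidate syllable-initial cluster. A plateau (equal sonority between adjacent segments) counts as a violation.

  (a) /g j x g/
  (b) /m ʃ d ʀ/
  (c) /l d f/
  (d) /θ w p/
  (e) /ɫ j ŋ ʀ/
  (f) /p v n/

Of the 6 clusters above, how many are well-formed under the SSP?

1

(a) /g j x g/: profile 2-8-3-2 — violates.
(b) /m ʃ d ʀ/: profile 5-3-2-7 — violates.
(c) /l d f/: profile 6-2-3 — violates.
(d) /θ w p/: profile 3-8-1 — violates.
(e) /ɫ j ŋ ʀ/: profile 6-8-5-7 — violates.
(f) /p v n/: profile 1-4-5 — obeys.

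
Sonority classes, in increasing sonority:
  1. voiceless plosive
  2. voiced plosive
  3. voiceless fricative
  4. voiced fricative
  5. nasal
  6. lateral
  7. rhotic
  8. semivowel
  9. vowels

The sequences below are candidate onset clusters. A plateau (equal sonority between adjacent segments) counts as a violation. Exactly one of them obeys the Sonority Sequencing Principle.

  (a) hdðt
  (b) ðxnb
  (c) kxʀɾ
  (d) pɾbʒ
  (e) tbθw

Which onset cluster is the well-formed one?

(a) 3-2-4-1 → violates
(b) 4-3-5-2 → violates
(c) 1-3-7-7 → violates
(d) 1-7-2-4 → violates
(e) 1-2-3-8 → obeys

e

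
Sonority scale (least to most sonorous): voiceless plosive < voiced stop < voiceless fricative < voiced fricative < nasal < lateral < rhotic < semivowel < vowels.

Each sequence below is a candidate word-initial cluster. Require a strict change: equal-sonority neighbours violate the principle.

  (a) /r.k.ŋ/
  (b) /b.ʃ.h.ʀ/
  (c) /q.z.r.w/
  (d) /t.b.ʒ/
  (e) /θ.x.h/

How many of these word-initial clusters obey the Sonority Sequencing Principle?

2

(a) sonority 7-1-5: ill-formed.
(b) sonority 2-3-3-7: ill-formed.
(c) sonority 1-4-7-8: well-formed.
(d) sonority 1-2-4: well-formed.
(e) sonority 3-3-3: ill-formed.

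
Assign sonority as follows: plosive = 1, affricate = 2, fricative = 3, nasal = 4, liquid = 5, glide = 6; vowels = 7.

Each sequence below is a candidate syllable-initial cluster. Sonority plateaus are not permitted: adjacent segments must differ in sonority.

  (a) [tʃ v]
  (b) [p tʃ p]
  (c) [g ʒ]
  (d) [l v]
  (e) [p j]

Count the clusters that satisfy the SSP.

3

(a) [tʃ v]: profile 2-3 — obeys.
(b) [p tʃ p]: profile 1-2-1 — violates.
(c) [g ʒ]: profile 1-3 — obeys.
(d) [l v]: profile 5-3 — violates.
(e) [p j]: profile 1-6 — obeys.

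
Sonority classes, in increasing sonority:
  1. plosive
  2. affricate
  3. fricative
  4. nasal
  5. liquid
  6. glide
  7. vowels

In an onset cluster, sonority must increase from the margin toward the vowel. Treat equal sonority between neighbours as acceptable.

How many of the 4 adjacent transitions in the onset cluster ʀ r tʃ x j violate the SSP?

/ʀ/: liquid = 5.
/r/: liquid = 5.
/tʃ/: affricate = 2.
/x/: fricative = 3.
/j/: glide = 6.
/ʀ/→/r/: 5→5 (plateau, allowed) — ok.
/r/→/tʃ/: 5→2 (does not rise) — violation.
/tʃ/→/x/: 2→3 (rises) — ok.
/x/→/j/: 3→6 (rises) — ok.

1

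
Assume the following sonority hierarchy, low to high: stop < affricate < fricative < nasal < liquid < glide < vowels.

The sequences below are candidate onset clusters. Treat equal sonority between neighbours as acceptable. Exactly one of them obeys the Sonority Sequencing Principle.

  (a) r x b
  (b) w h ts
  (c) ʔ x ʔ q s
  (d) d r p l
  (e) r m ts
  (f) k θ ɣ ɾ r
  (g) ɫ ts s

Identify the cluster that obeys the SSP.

f

(a) r x b: profile 5-3-1 — violates.
(b) w h ts: profile 6-3-2 — violates.
(c) ʔ x ʔ q s: profile 1-3-1-1-3 — violates.
(d) d r p l: profile 1-5-1-5 — violates.
(e) r m ts: profile 5-4-2 — violates.
(f) k θ ɣ ɾ r: profile 1-3-3-5-5 — obeys.
(g) ɫ ts s: profile 5-2-3 — violates.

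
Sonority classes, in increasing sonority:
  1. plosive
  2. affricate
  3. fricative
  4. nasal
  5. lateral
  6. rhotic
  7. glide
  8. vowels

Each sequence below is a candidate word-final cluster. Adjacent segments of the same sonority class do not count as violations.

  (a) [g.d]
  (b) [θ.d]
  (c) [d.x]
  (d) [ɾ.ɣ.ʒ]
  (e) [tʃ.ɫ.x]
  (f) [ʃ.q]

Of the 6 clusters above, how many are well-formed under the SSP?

(a) sonority 1-1: well-formed.
(b) sonority 3-1: well-formed.
(c) sonority 1-3: ill-formed.
(d) sonority 6-3-3: well-formed.
(e) sonority 2-5-3: ill-formed.
(f) sonority 3-1: well-formed.

4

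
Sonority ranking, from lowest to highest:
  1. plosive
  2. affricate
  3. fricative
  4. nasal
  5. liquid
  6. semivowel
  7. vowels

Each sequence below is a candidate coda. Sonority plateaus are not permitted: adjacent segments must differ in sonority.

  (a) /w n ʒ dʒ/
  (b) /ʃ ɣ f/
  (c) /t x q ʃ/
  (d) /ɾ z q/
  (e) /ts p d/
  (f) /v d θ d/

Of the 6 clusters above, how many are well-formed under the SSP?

2

(a) 6-4-3-2 → obeys
(b) 3-3-3 → violates
(c) 1-3-1-3 → violates
(d) 5-3-1 → obeys
(e) 2-1-1 → violates
(f) 3-1-3-1 → violates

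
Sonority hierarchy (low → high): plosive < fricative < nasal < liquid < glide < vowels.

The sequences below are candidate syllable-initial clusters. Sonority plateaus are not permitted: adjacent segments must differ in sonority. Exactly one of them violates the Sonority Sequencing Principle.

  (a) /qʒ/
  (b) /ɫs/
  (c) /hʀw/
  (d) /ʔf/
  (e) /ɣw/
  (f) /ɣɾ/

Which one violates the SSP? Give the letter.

b

(a) /qʒ/: profile 1-2 — obeys.
(b) /ɫs/: profile 4-2 — violates.
(c) /hʀw/: profile 2-4-5 — obeys.
(d) /ʔf/: profile 1-2 — obeys.
(e) /ɣw/: profile 2-5 — obeys.
(f) /ɣɾ/: profile 2-4 — obeys.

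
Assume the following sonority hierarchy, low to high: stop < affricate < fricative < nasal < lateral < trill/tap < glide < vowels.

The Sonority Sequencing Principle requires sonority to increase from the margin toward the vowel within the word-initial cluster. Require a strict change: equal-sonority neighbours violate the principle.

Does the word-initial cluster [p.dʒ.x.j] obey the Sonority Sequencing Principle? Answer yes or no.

/p/ — stop, sonority 1.
/dʒ/ — affricate, sonority 2.
/x/ — fricative, sonority 3.
/j/ — glide, sonority 7.
The profile 1-2-3-7 strictly rises, so the word-initial cluster satisfies the SSP.

yes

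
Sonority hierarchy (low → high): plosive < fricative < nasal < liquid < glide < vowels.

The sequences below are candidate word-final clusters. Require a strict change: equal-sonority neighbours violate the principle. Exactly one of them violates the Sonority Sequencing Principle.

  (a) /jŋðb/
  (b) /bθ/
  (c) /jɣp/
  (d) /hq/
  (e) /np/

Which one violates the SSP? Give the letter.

b

(a) 5-3-2-1 → obeys
(b) 1-2 → violates
(c) 5-2-1 → obeys
(d) 2-1 → obeys
(e) 3-1 → obeys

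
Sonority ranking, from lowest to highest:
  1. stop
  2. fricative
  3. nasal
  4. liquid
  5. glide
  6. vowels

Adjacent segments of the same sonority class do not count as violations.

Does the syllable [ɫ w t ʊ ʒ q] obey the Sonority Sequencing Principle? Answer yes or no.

no

Onset: /ɫ/ is a liquid (sonority 4), /w/ is a glide (sonority 5), /t/ is a stop (sonority 1); then the nucleus /ʊ/ (sonority 6).
Onset profile 4-5-1-6 — does not rise throughout.
Coda: /ʒ/ is a fricative (sonority 2), /q/ is a stop (sonority 1).
Coda profile 6-2-1 — falls from the nucleus.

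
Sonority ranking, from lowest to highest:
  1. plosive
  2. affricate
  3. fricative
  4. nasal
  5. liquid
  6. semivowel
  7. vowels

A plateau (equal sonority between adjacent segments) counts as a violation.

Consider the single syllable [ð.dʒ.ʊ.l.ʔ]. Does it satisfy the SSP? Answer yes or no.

Onset: /ð/ is a fricative (sonority 3), /dʒ/ is an affricate (sonority 2); then the nucleus /ʊ/ (sonority 7).
Onset profile 3-2-7 — does not strictly rise throughout.
Coda: /l/ is a liquid (sonority 5), /ʔ/ is a plosive (sonority 1).
Coda profile 7-5-1 — falls from the nucleus.

no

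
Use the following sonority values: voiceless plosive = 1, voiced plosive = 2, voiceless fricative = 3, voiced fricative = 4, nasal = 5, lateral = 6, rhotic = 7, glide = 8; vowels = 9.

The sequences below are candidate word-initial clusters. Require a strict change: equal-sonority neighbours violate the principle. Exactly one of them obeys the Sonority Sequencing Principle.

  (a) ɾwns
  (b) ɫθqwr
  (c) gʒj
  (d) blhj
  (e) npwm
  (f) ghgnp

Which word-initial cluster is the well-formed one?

c

(a) sonority 7-8-5-3: ill-formed.
(b) sonority 6-3-1-8-7: ill-formed.
(c) sonority 2-4-8: well-formed.
(d) sonority 2-6-3-8: ill-formed.
(e) sonority 5-1-8-5: ill-formed.
(f) sonority 2-3-2-5-1: ill-formed.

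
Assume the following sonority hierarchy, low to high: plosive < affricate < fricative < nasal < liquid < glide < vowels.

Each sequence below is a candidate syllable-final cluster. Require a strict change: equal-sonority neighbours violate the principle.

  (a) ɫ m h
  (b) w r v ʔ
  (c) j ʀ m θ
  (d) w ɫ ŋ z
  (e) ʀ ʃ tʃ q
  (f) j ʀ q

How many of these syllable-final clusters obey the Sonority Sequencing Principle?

6

(a) 5-4-3 → obeys
(b) 6-5-3-1 → obeys
(c) 6-5-4-3 → obeys
(d) 6-5-4-3 → obeys
(e) 5-3-2-1 → obeys
(f) 6-5-1 → obeys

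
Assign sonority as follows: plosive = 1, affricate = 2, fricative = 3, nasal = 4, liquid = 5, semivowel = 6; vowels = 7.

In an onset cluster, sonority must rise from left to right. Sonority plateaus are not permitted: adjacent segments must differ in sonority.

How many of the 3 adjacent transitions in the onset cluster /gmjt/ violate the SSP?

/g/: plosive = 1.
/m/: nasal = 4.
/j/: semivowel = 6.
/t/: plosive = 1.
/g/→/m/: 1→4 (rises) — ok.
/m/→/j/: 4→6 (rises) — ok.
/j/→/t/: 6→1 (does not rise) — violation.

1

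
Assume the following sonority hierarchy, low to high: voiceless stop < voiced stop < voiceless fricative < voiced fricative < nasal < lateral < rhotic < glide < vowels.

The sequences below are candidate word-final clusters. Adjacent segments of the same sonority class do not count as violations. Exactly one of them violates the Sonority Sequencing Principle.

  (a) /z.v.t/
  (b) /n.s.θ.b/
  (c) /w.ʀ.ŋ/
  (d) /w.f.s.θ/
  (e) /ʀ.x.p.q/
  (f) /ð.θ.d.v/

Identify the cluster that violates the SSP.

(a) sonority 4-4-1: well-formed.
(b) sonority 5-3-3-2: well-formed.
(c) sonority 8-7-5: well-formed.
(d) sonority 8-3-3-3: well-formed.
(e) sonority 7-3-1-1: well-formed.
(f) sonority 4-3-2-4: ill-formed.

f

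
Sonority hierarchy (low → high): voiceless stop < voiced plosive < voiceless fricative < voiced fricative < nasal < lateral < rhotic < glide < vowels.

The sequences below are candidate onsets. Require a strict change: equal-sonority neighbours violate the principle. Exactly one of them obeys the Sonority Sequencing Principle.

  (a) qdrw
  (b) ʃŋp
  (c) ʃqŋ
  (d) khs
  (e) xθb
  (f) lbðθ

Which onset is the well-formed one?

(a) 1-2-7-8 → obeys
(b) 3-5-1 → violates
(c) 3-1-5 → violates
(d) 1-3-3 → violates
(e) 3-3-2 → violates
(f) 6-2-4-3 → violates

a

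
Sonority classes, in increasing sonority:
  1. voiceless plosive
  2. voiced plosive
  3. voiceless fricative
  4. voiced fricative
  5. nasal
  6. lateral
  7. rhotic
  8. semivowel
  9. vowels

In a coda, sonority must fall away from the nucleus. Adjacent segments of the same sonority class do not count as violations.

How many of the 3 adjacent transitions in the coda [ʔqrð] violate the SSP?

1

/ʔ/ — voiceless plosive, sonority 1.
/q/ — voiceless plosive, sonority 1.
/r/ — rhotic, sonority 7.
/ð/ — voiced fricative, sonority 4.
/ʔ/→/q/: 1→1 (plateau, allowed) — ok.
/q/→/r/: 1→7 (does not fall) — violation.
/r/→/ð/: 7→4 (falls) — ok.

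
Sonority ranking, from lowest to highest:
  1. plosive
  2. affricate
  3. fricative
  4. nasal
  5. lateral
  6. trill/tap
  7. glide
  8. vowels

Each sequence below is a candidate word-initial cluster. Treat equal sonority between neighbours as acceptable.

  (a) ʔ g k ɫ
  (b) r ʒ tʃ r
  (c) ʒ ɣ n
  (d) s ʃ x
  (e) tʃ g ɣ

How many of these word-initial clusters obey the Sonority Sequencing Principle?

(a) ʔ g k ɫ: profile 1-1-1-5 — obeys.
(b) r ʒ tʃ r: profile 6-3-2-6 — violates.
(c) ʒ ɣ n: profile 3-3-4 — obeys.
(d) s ʃ x: profile 3-3-3 — obeys.
(e) tʃ g ɣ: profile 2-1-3 — violates.

3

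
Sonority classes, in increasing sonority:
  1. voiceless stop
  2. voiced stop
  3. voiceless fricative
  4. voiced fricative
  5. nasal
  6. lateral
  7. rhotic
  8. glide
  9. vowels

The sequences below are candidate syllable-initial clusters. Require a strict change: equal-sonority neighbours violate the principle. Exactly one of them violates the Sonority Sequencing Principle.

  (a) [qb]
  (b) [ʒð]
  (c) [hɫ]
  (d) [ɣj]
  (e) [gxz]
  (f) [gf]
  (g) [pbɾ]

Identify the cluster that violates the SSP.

b

(a) [qb]: profile 1-2 — obeys.
(b) [ʒð]: profile 4-4 — violates.
(c) [hɫ]: profile 3-6 — obeys.
(d) [ɣj]: profile 4-8 — obeys.
(e) [gxz]: profile 2-3-4 — obeys.
(f) [gf]: profile 2-3 — obeys.
(g) [pbɾ]: profile 1-2-7 — obeys.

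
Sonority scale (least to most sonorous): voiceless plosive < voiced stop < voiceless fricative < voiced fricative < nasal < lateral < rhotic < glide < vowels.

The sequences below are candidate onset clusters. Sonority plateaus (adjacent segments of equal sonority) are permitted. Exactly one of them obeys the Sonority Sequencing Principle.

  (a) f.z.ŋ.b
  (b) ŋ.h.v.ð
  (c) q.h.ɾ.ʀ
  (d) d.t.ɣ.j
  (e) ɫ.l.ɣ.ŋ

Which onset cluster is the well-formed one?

c

(a) sonority 3-4-5-2: ill-formed.
(b) sonority 5-3-4-4: ill-formed.
(c) sonority 1-3-7-7: well-formed.
(d) sonority 2-1-4-8: ill-formed.
(e) sonority 6-6-4-5: ill-formed.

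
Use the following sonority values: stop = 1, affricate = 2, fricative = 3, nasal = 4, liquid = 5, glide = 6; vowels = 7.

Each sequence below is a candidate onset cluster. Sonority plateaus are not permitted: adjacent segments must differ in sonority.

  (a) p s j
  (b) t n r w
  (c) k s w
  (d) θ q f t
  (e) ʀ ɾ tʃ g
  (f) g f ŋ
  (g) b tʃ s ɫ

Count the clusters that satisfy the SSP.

(a) sonority 1-3-6: well-formed.
(b) sonority 1-4-5-6: well-formed.
(c) sonority 1-3-6: well-formed.
(d) sonority 3-1-3-1: ill-formed.
(e) sonority 5-5-2-1: ill-formed.
(f) sonority 1-3-4: well-formed.
(g) sonority 1-2-3-5: well-formed.

5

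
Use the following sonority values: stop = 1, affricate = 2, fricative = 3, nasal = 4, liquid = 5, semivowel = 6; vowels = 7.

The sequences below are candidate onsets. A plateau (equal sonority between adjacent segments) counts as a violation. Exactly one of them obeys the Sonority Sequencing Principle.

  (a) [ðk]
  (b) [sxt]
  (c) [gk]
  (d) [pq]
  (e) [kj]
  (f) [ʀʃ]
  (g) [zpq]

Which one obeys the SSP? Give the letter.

e

(a) [ðk]: profile 3-1 — violates.
(b) [sxt]: profile 3-3-1 — violates.
(c) [gk]: profile 1-1 — violates.
(d) [pq]: profile 1-1 — violates.
(e) [kj]: profile 1-6 — obeys.
(f) [ʀʃ]: profile 5-3 — violates.
(g) [zpq]: profile 3-1-1 — violates.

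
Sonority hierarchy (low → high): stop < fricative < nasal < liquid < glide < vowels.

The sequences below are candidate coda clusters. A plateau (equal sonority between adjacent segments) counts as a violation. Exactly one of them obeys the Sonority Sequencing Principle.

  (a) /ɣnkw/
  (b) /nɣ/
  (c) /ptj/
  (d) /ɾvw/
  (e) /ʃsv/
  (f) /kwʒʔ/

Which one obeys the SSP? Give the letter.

(a) 2-3-1-5 → violates
(b) 3-2 → obeys
(c) 1-1-5 → violates
(d) 4-2-5 → violates
(e) 2-2-2 → violates
(f) 1-5-2-1 → violates

b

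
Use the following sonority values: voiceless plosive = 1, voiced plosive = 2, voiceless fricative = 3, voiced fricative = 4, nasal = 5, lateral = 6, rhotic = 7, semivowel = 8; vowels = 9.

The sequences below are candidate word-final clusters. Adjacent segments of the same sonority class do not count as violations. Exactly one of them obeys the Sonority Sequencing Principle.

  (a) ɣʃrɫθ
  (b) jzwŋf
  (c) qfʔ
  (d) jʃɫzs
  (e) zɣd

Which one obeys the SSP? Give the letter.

e

(a) 4-3-7-6-3 → violates
(b) 8-4-8-5-3 → violates
(c) 1-3-1 → violates
(d) 8-3-6-4-3 → violates
(e) 4-4-2 → obeys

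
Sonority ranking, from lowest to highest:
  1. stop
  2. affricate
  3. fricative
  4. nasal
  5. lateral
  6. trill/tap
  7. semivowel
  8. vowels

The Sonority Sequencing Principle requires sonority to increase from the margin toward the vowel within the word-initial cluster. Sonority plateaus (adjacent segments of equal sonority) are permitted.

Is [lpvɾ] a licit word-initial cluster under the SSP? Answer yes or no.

/l/: lateral = 5.
/p/: stop = 1.
/v/: fricative = 3.
/ɾ/: trill/tap = 6.
The profile is 5-1-3-6. Between /l/ (5) and /p/ (1) sonority does not rise, so the cluster violates the SSP.

no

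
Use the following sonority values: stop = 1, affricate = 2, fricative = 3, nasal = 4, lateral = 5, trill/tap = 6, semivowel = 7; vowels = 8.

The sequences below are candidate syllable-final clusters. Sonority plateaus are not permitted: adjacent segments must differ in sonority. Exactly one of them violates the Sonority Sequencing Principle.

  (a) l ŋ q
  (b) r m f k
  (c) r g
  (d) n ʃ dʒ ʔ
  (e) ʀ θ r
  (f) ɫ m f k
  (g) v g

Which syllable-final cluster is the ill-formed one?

(a) sonority 5-4-1: well-formed.
(b) sonority 6-4-3-1: well-formed.
(c) sonority 6-1: well-formed.
(d) sonority 4-3-2-1: well-formed.
(e) sonority 6-3-6: ill-formed.
(f) sonority 5-4-3-1: well-formed.
(g) sonority 3-1: well-formed.

e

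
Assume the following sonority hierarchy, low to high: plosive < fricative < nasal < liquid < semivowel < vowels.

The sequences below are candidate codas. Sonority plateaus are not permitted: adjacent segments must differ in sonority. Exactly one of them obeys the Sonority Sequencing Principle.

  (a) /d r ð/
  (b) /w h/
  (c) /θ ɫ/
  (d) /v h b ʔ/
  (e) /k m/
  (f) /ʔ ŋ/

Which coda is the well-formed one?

b

(a) /d r ð/: profile 1-4-2 — violates.
(b) /w h/: profile 5-2 — obeys.
(c) /θ ɫ/: profile 2-4 — violates.
(d) /v h b ʔ/: profile 2-2-1-1 — violates.
(e) /k m/: profile 1-3 — violates.
(f) /ʔ ŋ/: profile 1-3 — violates.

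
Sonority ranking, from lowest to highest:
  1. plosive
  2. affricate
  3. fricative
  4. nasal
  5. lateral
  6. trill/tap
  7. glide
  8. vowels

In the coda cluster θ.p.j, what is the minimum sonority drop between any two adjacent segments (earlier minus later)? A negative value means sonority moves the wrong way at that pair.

/θ/ — fricative, sonority 3.
/p/ — plosive, sonority 1.
/j/ — glide, sonority 7.
/θ/→/p/: change +2.
/p/→/j/: change -6.
Minimum = -6.

-6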